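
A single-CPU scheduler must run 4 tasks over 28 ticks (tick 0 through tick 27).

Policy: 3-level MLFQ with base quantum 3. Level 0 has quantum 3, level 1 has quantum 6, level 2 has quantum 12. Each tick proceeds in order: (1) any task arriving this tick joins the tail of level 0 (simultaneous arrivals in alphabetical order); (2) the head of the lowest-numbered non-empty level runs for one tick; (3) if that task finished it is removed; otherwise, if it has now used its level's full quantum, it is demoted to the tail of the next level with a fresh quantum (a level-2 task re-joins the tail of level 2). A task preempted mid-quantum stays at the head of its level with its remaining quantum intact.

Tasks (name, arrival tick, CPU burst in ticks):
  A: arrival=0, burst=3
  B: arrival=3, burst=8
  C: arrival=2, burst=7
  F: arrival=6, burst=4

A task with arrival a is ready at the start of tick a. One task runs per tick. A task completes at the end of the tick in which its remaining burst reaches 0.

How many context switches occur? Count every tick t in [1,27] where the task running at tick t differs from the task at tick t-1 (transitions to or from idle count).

t=0: L0/L1/L2 = A/-/- → run A
t=1: L0/L1/L2 = A/-/- → run A
t=2: L0/L1/L2 = AC/-/- → run A
t=3: L0/L1/L2 = CB/-/- → run C
t=4: L0/L1/L2 = CB/-/- → run C
t=5: L0/L1/L2 = CB/-/- → run C
t=6: L0/L1/L2 = BF/C/- → run B
t=7: L0/L1/L2 = BF/C/- → run B
t=8: L0/L1/L2 = BF/C/- → run B
t=9: L0/L1/L2 = F/CB/- → run F
t=10: L0/L1/L2 = F/CB/- → run F
t=11: L0/L1/L2 = F/CB/- → run F
t=12: L0/L1/L2 = -/CBF/- → run C
t=13: L0/L1/L2 = -/CBF/- → run C
t=14: L0/L1/L2 = -/CBF/- → run C
t=15: L0/L1/L2 = -/CBF/- → run C
t=16: L0/L1/L2 = -/BF/- → run B
t=17: L0/L1/L2 = -/BF/- → run B
t=18: L0/L1/L2 = -/BF/- → run B
t=19: L0/L1/L2 = -/BF/- → run B
t=20: L0/L1/L2 = -/BF/- → run B
t=21: L0/L1/L2 = -/F/- → run F
t=22: (idle)
t=23: (idle)
t=24: (idle)
t=25: (idle)
t=26: (idle)
t=27: (idle)

context switches = 7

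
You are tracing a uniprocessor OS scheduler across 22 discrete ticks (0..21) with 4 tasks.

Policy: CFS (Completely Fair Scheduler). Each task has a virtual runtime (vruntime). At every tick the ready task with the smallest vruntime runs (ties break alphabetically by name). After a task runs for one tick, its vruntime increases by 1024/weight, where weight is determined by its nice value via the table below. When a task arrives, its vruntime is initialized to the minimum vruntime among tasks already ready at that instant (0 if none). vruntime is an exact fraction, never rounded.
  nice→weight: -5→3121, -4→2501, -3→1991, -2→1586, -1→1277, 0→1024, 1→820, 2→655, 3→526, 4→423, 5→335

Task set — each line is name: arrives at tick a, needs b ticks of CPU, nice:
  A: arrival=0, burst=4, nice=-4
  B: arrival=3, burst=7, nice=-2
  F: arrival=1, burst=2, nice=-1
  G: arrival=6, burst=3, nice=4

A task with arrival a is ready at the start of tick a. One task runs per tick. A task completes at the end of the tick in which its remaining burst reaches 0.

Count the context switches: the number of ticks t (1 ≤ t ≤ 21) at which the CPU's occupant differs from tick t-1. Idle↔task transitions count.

t=0: vr[A=0] → run A
t=1: vr[A=1024/2501 F=1024/2501] → run A
t=2: vr[A=2048/2501 F=1024/2501] → run F
t=3: vr[A=2048/2501 B=2048/2501 F=3868672/3193777] → run A
t=4: vr[A=3072/2501 B=2048/2501 F=3868672/3193777] → run B
t=5: vr[A=3072/2501 B=47616/32513 F=3868672/3193777] → run F
t=6: vr[A=3072/2501 B=47616/32513 G=3072/2501] → run A
t=7: vr[B=47616/32513 G=3072/2501] → run G
t=8: vr[B=47616/32513 G=3860480/1057923] → run B
t=9: vr[B=68608/32513 G=3860480/1057923] → run B
t=10: vr[B=89600/32513 G=3860480/1057923] → run B
t=11: vr[B=110592/32513 G=3860480/1057923] → run B
t=12: vr[B=131584/32513 G=3860480/1057923] → run G
t=13: vr[B=131584/32513 G=6421504/1057923] → run B
t=14: vr[B=152576/32513 G=6421504/1057923] → run B
t=15: vr[G=6421504/1057923] → run G
t=16: (idle)
t=17: (idle)
t=18: (idle)
t=19: (idle)
t=20: (idle)
t=21: (idle)

context switches = 11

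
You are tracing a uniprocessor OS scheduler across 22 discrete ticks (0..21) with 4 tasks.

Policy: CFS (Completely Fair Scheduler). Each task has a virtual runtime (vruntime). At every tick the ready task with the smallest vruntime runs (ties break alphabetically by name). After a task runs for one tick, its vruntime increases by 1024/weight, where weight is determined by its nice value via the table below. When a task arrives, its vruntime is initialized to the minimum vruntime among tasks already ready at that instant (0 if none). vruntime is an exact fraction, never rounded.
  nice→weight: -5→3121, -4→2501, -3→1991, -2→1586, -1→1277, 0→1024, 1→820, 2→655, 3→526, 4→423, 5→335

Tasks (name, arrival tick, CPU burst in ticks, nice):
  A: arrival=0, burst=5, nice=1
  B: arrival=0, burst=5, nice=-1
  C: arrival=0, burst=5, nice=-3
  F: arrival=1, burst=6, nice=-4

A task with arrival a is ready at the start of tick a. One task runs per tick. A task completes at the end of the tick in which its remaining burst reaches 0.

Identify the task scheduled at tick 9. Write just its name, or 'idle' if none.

t=0: vr[A=0 B=0 C=0] → run A
t=1: vr[A=256/205 B=0 C=0 F=0] → run B
t=2: vr[A=256/205 B=1024/1277 C=0 F=0] → run C
t=3: vr[A=256/205 B=1024/1277 C=1024/1991 F=0] → run F
t=4: vr[A=256/205 B=1024/1277 C=1024/1991 F=1024/2501] → run F
t=5: vr[A=256/205 B=1024/1277 C=1024/1991 F=2048/2501] → run C
t=6: vr[A=256/205 B=1024/1277 C=2048/1991 F=2048/2501] → run B
t=7: vr[A=256/205 B=2048/1277 C=2048/1991 F=2048/2501] → run F
t=8: vr[A=256/205 B=2048/1277 C=2048/1991 F=3072/2501] → run C
t=9: vr[A=256/205 B=2048/1277 C=3072/1991 F=3072/2501] → run F
t=10: vr[A=256/205 B=2048/1277 C=3072/1991 F=4096/2501] → run A
t=11: vr[A=512/205 B=2048/1277 C=3072/1991 F=4096/2501] → run C
t=12: vr[A=512/205 B=2048/1277 C=4096/1991 F=4096/2501] → run B
t=13: vr[A=512/205 B=3072/1277 C=4096/1991 F=4096/2501] → run F
t=14: vr[A=512/205 B=3072/1277 C=4096/1991 F=5120/2501] → run F
t=15: vr[A=512/205 B=3072/1277 C=4096/1991] → run C
t=16: vr[A=512/205 B=3072/1277] → run B
t=17: vr[A=512/205 B=4096/1277] → run A
t=18: vr[A=768/205 B=4096/1277] → run B
t=19: vr[A=768/205] → run A
t=20: vr[A=1024/205] → run A
t=21: (idle)

running at tick 9 = F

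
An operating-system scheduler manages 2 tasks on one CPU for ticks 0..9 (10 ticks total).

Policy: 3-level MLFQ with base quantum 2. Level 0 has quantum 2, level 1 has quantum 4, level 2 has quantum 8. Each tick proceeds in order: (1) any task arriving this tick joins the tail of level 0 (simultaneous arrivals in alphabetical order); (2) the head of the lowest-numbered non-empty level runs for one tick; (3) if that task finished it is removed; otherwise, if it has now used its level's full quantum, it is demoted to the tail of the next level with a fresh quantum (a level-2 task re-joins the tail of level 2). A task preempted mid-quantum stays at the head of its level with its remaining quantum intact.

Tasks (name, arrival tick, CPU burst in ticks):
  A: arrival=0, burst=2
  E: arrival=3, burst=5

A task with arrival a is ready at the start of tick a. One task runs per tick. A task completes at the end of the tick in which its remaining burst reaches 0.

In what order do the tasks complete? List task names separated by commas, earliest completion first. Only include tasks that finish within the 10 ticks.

t=0: L0/L1/L2 = A/-/- → run A
t=1: L0/L1/L2 = A/-/- → run A
t=2: (idle)
t=3: L0/L1/L2 = E/-/- → run E
t=4: L0/L1/L2 = E/-/- → run E
t=5: L0/L1/L2 = -/E/- → run E
t=6: L0/L1/L2 = -/E/- → run E
t=7: L0/L1/L2 = -/E/- → run E
t=8: (idle)
t=9: (idle)

completion order = A, E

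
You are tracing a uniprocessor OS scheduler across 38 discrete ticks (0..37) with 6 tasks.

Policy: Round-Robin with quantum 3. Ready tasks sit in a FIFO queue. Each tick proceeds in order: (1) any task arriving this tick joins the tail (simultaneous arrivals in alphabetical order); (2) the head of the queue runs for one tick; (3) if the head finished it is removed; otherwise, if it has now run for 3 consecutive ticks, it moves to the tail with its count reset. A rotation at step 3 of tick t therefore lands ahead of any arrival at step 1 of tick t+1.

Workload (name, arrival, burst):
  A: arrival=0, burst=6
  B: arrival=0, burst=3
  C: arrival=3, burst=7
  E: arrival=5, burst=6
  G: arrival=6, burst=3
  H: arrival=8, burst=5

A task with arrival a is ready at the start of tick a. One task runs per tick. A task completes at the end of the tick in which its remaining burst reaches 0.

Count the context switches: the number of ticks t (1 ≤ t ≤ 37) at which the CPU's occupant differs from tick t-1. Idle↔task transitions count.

t=0: queue=[A,B] q_used=0 → run A
t=1: queue=[A,B] q_used=1 → run A
t=2: queue=[A,B] q_used=2 → run A
t=3: queue=[B,A,C] q_used=0 → run B
t=4: queue=[B,A,C] q_used=1 → run B
t=5: queue=[B,A,C,E] q_used=2 → run B
t=6: queue=[A,C,E,G] q_used=0 → run A
t=7: queue=[A,C,E,G] q_used=1 → run A
t=8: queue=[A,C,E,G,H] q_used=2 → run A
t=9: queue=[C,E,G,H] q_used=0 → run C
t=10: queue=[C,E,G,H] q_used=1 → run C
t=11: queue=[C,E,G,H] q_used=2 → run C
t=12: queue=[E,G,H,C] q_used=0 → run E
t=13: queue=[E,G,H,C] q_used=1 → run E
t=14: queue=[E,G,H,C] q_used=2 → run E
t=15: queue=[G,H,C,E] q_used=0 → run G
t=16: queue=[G,H,C,E] q_used=1 → run G
t=17: queue=[G,H,C,E] q_used=2 → run G
t=18: queue=[H,C,E] q_used=0 → run H
t=19: queue=[H,C,E] q_used=1 → run H
t=20: queue=[H,C,E] q_used=2 → run H
t=21: queue=[C,E,H] q_used=0 → run C
t=22: queue=[C,E,H] q_used=1 → run C
t=23: queue=[C,E,H] q_used=2 → run C
t=24: queue=[E,H,C] q_used=0 → run E
t=25: queue=[E,H,C] q_used=1 → run E
t=26: queue=[E,H,C] q_used=2 → run E
t=27: queue=[H,C] q_used=0 → run H
t=28: queue=[H,C] q_used=1 → run H
t=29: queue=[C] q_used=0 → run C
t=30: (idle)
t=31: (idle)
t=32: (idle)
t=33: (idle)
t=34: (idle)
t=35: (idle)
t=36: (idle)
t=37: (idle)

context switches = 11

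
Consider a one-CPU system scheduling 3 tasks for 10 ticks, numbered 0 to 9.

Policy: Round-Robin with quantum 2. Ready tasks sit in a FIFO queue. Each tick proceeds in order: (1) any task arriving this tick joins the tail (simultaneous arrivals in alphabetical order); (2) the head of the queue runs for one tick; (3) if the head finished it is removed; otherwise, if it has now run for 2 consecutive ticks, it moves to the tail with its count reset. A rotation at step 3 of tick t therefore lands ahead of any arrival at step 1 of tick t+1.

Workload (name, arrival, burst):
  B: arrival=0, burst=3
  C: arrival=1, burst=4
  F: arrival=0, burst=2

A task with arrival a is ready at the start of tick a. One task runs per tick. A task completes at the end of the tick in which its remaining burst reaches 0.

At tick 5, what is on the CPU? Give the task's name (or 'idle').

t=0: queue=[B,F] q_used=0 → run B
t=1: queue=[B,F,C] q_used=1 → run B
t=2: queue=[F,C,B] q_used=0 → run F
t=3: queue=[F,C,B] q_used=1 → run F
t=4: queue=[C,B] q_used=0 → run C
t=5: queue=[C,B] q_used=1 → run C
t=6: queue=[B,C] q_used=0 → run B
t=7: queue=[C] q_used=0 → run C
t=8: queue=[C] q_used=1 → run C
t=9: (idle)

running at tick 5 = C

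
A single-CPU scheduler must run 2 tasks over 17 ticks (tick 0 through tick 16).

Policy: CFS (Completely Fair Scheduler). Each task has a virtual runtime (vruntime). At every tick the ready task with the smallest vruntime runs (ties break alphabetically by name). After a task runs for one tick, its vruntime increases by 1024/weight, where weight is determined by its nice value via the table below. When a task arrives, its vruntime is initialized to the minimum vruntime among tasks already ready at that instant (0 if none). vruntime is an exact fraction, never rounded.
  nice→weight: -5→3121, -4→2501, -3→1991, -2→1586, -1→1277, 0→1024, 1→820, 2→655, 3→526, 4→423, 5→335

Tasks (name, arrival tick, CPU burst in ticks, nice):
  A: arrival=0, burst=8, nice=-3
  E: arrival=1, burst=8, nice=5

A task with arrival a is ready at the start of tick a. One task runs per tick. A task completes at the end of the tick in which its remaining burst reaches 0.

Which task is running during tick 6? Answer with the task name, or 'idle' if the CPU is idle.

t=0: vr[A=0] → run A
t=1: vr[A=1024/1991 E=1024/1991] → run A
t=2: vr[A=2048/1991 E=1024/1991] → run E
t=3: vr[A=2048/1991 E=2381824/666985] → run A
t=4: vr[A=3072/1991 E=2381824/666985] → run A
t=5: vr[A=4096/1991 E=2381824/666985] → run A
t=6: vr[A=5120/1991 E=2381824/666985] → run A
t=7: vr[A=6144/1991 E=2381824/666985] → run A
t=8: vr[A=7168/1991 E=2381824/666985] → run E
t=9: vr[A=7168/1991 E=4420608/666985] → run A
t=10: vr[E=4420608/666985] → run E
t=11: vr[E=6459392/666985] → run E
t=12: vr[E=8498176/666985] → run E
t=13: vr[E=2107392/133397] → run E
t=14: vr[E=12575744/666985] → run E
t=15: vr[E=14614528/666985] → run E
t=16: (idle)

running at tick 6 = A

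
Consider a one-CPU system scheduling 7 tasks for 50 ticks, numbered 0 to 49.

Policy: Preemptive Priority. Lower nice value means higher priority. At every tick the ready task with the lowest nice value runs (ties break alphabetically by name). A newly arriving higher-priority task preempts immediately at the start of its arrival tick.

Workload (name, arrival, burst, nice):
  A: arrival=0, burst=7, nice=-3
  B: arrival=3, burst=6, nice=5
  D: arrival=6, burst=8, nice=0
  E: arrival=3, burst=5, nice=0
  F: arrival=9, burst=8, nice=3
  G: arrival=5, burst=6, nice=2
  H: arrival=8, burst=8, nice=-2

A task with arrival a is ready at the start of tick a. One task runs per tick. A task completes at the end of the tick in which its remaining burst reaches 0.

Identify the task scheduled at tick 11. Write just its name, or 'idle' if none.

t=0: ready={A} → run A
t=1: ready={A} → run A
t=2: ready={A} → run A
t=3: ready={A,B,E} → run A
t=4: ready={A,B,E} → run A
t=5: ready={A,B,E,G} → run A
t=6: ready={A,B,D,E,G} → run A
t=7: ready={B,D,E,G} → run D
t=8: ready={B,D,E,G,H} → run H
t=9: ready={B,D,E,F,G,H} → run H
t=10: ready={B,D,E,F,G,H} → run H
t=11: ready={B,D,E,F,G,H} → run H
t=12: ready={B,D,E,F,G,H} → run H
t=13: ready={B,D,E,F,G,H} → run H
t=14: ready={B,D,E,F,G,H} → run H
t=15: ready={B,D,E,F,G,H} → run H
t=16: ready={B,D,E,F,G} → run D
t=17: ready={B,D,E,F,G} → run D
t=18: ready={B,D,E,F,G} → run D
t=19: ready={B,D,E,F,G} → run D
t=20: ready={B,D,E,F,G} → run D
t=21: ready={B,D,E,F,G} → run D
t=22: ready={B,D,E,F,G} → run D
t=23: ready={B,E,F,G} → run E
t=24: ready={B,E,F,G} → run E
t=25: ready={B,E,F,G} → run E
t=26: ready={B,E,F,G} → run E
t=27: ready={B,E,F,G} → run E
t=28: ready={B,F,G} → run G
t=29: ready={B,F,G} → run G
t=30: ready={B,F,G} → run G
t=31: ready={B,F,G} → run G
t=32: ready={B,F,G} → run G
t=33: ready={B,F,G} → run G
t=34: ready={B,F} → run F
t=35: ready={B,F} → run F
t=36: ready={B,F} → run F
t=37: ready={B,F} → run F
t=38: ready={B,F} → run F
t=39: ready={B,F} → run F
t=40: ready={B,F} → run F
t=41: ready={B,F} → run F
t=42: ready={B} → run B
t=43: ready={B} → run B
t=44: ready={B} → run B
t=45: ready={B} → run B
t=46: ready={B} → run B
t=47: ready={B} → run B
t=48: (idle)
t=49: (idle)

running at tick 11 = H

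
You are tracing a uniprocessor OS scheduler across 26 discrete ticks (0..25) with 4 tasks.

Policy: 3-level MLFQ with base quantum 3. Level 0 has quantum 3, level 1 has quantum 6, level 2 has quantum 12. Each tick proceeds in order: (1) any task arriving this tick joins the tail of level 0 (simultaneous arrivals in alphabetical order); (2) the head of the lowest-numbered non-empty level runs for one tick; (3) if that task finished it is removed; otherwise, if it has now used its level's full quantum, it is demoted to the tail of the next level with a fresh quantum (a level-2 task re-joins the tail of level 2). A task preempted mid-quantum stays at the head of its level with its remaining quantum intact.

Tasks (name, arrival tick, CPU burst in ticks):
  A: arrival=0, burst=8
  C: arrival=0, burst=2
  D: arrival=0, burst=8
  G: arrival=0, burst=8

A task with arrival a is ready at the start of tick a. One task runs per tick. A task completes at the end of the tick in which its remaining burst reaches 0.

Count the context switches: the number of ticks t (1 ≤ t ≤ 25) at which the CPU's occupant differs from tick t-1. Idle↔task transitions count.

context switches = 6

t=0: L0/L1/L2 = ACDG/-/- → run A
t=1: L0/L1/L2 = ACDG/-/- → run A
t=2: L0/L1/L2 = ACDG/-/- → run A
t=3: L0/L1/L2 = CDG/A/- → run C
t=4: L0/L1/L2 = CDG/A/- → run C
t=5: L0/L1/L2 = DG/A/- → run D
t=6: L0/L1/L2 = DG/A/- → run D
t=7: L0/L1/L2 = DG/A/- → run D
t=8: L0/L1/L2 = G/AD/- → run G
t=9: L0/L1/L2 = G/AD/- → run G
t=10: L0/L1/L2 = G/AD/- → run G
t=11: L0/L1/L2 = -/ADG/- → run A
t=12: L0/L1/L2 = -/ADG/- → run A
t=13: L0/L1/L2 = -/ADG/- → run A
t=14: L0/L1/L2 = -/ADG/- → run A
t=15: L0/L1/L2 = -/ADG/- → run A
t=16: L0/L1/L2 = -/DG/- → run D
t=17: L0/L1/L2 = -/DG/- → run D
t=18: L0/L1/L2 = -/DG/- → run D
t=19: L0/L1/L2 = -/DG/- → run D
t=20: L0/L1/L2 = -/DG/- → run D
t=21: L0/L1/L2 = -/G/- → run G
t=22: L0/L1/L2 = -/G/- → run G
t=23: L0/L1/L2 = -/G/- → run G
t=24: L0/L1/L2 = -/G/- → run G
t=25: L0/L1/L2 = -/G/- → run G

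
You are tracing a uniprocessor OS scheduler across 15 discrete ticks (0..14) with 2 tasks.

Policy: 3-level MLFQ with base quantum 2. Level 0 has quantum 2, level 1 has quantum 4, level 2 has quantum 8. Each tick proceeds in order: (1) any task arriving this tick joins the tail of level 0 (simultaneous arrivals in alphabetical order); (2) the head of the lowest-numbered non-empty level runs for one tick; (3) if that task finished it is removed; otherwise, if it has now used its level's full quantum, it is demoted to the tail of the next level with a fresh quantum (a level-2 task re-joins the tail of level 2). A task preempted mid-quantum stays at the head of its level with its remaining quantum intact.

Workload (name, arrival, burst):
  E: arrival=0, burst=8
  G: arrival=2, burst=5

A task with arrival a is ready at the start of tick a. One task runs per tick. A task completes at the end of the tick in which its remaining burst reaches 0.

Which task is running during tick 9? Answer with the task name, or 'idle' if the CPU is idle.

t=0: L0/L1/L2 = E/-/- → run E
t=1: L0/L1/L2 = E/-/- → run E
t=2: L0/L1/L2 = G/E/- → run G
t=3: L0/L1/L2 = G/E/- → run G
t=4: L0/L1/L2 = -/EG/- → run E
t=5: L0/L1/L2 = -/EG/- → run E
t=6: L0/L1/L2 = -/EG/- → run E
t=7: L0/L1/L2 = -/EG/- → run E
t=8: L0/L1/L2 = -/G/E → run G
t=9: L0/L1/L2 = -/G/E → run G
t=10: L0/L1/L2 = -/G/E → run G
t=11: L0/L1/L2 = -/-/E → run E
t=12: L0/L1/L2 = -/-/E → run E
t=13: (idle)
t=14: (idle)

running at tick 9 = G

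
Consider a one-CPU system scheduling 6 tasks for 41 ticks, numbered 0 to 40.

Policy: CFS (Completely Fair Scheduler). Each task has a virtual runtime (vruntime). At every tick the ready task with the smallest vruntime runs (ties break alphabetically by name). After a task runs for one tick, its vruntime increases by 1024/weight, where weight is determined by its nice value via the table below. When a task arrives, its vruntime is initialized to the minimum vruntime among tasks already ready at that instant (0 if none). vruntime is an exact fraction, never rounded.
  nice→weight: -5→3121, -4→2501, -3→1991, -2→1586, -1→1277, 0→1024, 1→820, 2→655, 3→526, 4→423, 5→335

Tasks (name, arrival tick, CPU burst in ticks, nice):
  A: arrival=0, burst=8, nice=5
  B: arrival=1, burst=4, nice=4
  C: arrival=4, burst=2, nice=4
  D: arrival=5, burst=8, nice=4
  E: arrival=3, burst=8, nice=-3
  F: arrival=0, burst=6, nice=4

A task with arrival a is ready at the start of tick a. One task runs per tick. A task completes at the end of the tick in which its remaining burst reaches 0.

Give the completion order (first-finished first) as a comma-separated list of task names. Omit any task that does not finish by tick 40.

t=0: vr[A=0 F=0] → run A
t=1: vr[A=1024/335 B=0 F=0] → run B
t=2: vr[A=1024/335 B=1024/423 F=0] → run F
t=3: vr[A=1024/335 B=1024/423 E=1024/423 F=1024/423] → run B
t=4: vr[A=1024/335 B=2048/423 C=1024/423 E=1024/423 F=1024/423] → run C
t=5: vr[A=1024/335 B=2048/423 C=2048/423 D=1024/423 E=1024/423 F=1024/423] → run D
t=6: vr[A=1024/335 B=2048/423 C=2048/423 D=2048/423 E=1024/423 F=1024/423] → run E
t=7: vr[A=1024/335 B=2048/423 C=2048/423 D=2048/423 E=2471936/842193 F=1024/423] → run F
t=8: vr[A=1024/335 B=2048/423 C=2048/423 D=2048/423 E=2471936/842193 F=2048/423] → run E
t=9: vr[A=1024/335 B=2048/423 C=2048/423 D=2048/423 E=2905088/842193 F=2048/423] → run A
t=10: vr[A=2048/335 B=2048/423 C=2048/423 D=2048/423 E=2905088/842193 F=2048/423] → run E
t=11: vr[A=2048/335 B=2048/423 C=2048/423 D=2048/423 E=3338240/842193 F=2048/423] → run E
t=12: vr[A=2048/335 B=2048/423 C=2048/423 D=2048/423 E=3771392/842193 F=2048/423] → run E
t=13: vr[A=2048/335 B=2048/423 C=2048/423 D=2048/423 E=4204544/842193 F=2048/423] → run B
t=14: vr[A=2048/335 B=1024/141 C=2048/423 D=2048/423 E=4204544/842193 F=2048/423] → run C
t=15: vr[A=2048/335 B=1024/141 D=2048/423 E=4204544/842193 F=2048/423] → run D
t=16: vr[A=2048/335 B=1024/141 D=1024/141 E=4204544/842193 F=2048/423] → run F
t=17: vr[A=2048/335 B=1024/141 D=1024/141 E=4204544/842193 F=1024/141] → run E
t=18: vr[A=2048/335 B=1024/141 D=1024/141 E=4637696/842193 F=1024/141] → run E
t=19: vr[A=2048/335 B=1024/141 D=1024/141 E=5070848/842193 F=1024/141] → run E
t=20: vr[A=2048/335 B=1024/141 D=1024/141 F=1024/141] → run A
t=21: vr[A=3072/335 B=1024/141 D=1024/141 F=1024/141] → run B
t=22: vr[A=3072/335 D=1024/141 F=1024/141] → run D
t=23: vr[A=3072/335 D=4096/423 F=1024/141] → run F
t=24: vr[A=3072/335 D=4096/423 F=4096/423] → run A
t=25: vr[A=4096/335 D=4096/423 F=4096/423] → run D
t=26: vr[A=4096/335 D=5120/423 F=4096/423] → run F
t=27: vr[A=4096/335 D=5120/423 F=5120/423] → run D
t=28: vr[A=4096/335 D=2048/141 F=5120/423] → run F
t=29: vr[A=4096/335 D=2048/141] → run A
t=30: vr[A=1024/67 D=2048/141] → run D
t=31: vr[A=1024/67 D=7168/423] → run A
t=32: vr[A=6144/335 D=7168/423] → run D
t=33: vr[A=6144/335 D=8192/423] → run A
t=34: vr[A=7168/335 D=8192/423] → run D
t=35: vr[A=7168/335] → run A
t=36: (idle)
t=37: (idle)
t=38: (idle)
t=39: (idle)
t=40: (idle)

completion order = C, E, B, F, D, A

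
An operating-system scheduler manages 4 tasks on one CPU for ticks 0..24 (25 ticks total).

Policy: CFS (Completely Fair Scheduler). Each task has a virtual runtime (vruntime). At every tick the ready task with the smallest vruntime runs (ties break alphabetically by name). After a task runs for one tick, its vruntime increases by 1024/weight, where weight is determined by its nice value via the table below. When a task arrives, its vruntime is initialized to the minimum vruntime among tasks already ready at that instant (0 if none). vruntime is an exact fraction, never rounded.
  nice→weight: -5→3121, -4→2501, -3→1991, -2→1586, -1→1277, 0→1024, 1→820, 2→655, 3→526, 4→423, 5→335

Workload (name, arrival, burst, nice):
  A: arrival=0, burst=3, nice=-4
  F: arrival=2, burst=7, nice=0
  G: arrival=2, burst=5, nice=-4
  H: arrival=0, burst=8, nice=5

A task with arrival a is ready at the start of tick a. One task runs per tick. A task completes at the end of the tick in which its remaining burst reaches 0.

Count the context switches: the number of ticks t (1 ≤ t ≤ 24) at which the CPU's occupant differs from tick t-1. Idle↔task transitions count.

t=0: vr[A=0 H=0] → run A
t=1: vr[A=1024/2501 H=0] → run H
t=2: vr[A=1024/2501 F=1024/2501 G=1024/2501 H=1024/335] → run A
t=3: vr[A=2048/2501 F=1024/2501 G=1024/2501 H=1024/335] → run F
t=4: vr[A=2048/2501 F=3525/2501 G=1024/2501 H=1024/335] → run G
t=5: vr[A=2048/2501 F=3525/2501 G=2048/2501 H=1024/335] → run A
t=6: vr[F=3525/2501 G=2048/2501 H=1024/335] → run G
t=7: vr[F=3525/2501 G=3072/2501 H=1024/335] → run G
t=8: vr[F=3525/2501 G=4096/2501 H=1024/335] → run F
t=9: vr[F=6026/2501 G=4096/2501 H=1024/335] → run G
t=10: vr[F=6026/2501 G=5120/2501 H=1024/335] → run G
t=11: vr[F=6026/2501 H=1024/335] → run F
t=12: vr[F=8527/2501 H=1024/335] → run H
t=13: vr[F=8527/2501 H=2048/335] → run F
t=14: vr[F=11028/2501 H=2048/335] → run F
t=15: vr[F=13529/2501 H=2048/335] → run F
t=16: vr[F=16030/2501 H=2048/335] → run H
t=17: vr[F=16030/2501 H=3072/335] → run F
t=18: vr[H=3072/335] → run H
t=19: vr[H=4096/335] → run H
t=20: vr[H=1024/67] → run H
t=21: vr[H=6144/335] → run H
t=22: vr[H=7168/335] → run H
t=23: (idle)
t=24: (idle)

context switches = 15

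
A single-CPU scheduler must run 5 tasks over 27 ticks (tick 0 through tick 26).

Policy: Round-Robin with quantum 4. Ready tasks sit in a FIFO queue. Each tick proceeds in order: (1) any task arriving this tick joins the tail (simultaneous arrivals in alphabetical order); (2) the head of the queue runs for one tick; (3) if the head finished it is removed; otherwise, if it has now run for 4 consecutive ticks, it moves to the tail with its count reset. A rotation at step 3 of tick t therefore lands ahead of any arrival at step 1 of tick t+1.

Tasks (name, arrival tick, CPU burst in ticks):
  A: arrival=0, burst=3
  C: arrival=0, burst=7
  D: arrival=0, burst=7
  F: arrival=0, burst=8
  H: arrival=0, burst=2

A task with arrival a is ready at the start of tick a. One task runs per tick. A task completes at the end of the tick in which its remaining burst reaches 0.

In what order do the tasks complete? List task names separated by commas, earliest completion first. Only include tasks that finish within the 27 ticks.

completion order = A, H, C, D, F

t=0: queue=[A,C,D,F,H] q_used=0 → run A
t=1: queue=[A,C,D,F,H] q_used=1 → run A
t=2: queue=[A,C,D,F,H] q_used=2 → run A
t=3: queue=[C,D,F,H] q_used=0 → run C
t=4: queue=[C,D,F,H] q_used=1 → run C
t=5: queue=[C,D,F,H] q_used=2 → run C
t=6: queue=[C,D,F,H] q_used=3 → run C
t=7: queue=[D,F,H,C] q_used=0 → run D
t=8: queue=[D,F,H,C] q_used=1 → run D
t=9: queue=[D,F,H,C] q_used=2 → run D
t=10: queue=[D,F,H,C] q_used=3 → run D
t=11: queue=[F,H,C,D] q_used=0 → run F
t=12: queue=[F,H,C,D] q_used=1 → run F
t=13: queue=[F,H,C,D] q_used=2 → run F
t=14: queue=[F,H,C,D] q_used=3 → run F
t=15: queue=[H,C,D,F] q_used=0 → run H
t=16: queue=[H,C,D,F] q_used=1 → run H
t=17: queue=[C,D,F] q_used=0 → run C
t=18: queue=[C,D,F] q_used=1 → run C
t=19: queue=[C,D,F] q_used=2 → run C
t=20: queue=[D,F] q_used=0 → run D
t=21: queue=[D,F] q_used=1 → run D
t=22: queue=[D,F] q_used=2 → run D
t=23: queue=[F] q_used=0 → run F
t=24: queue=[F] q_used=1 → run F
t=25: queue=[F] q_used=2 → run F
t=26: queue=[F] q_used=3 → run F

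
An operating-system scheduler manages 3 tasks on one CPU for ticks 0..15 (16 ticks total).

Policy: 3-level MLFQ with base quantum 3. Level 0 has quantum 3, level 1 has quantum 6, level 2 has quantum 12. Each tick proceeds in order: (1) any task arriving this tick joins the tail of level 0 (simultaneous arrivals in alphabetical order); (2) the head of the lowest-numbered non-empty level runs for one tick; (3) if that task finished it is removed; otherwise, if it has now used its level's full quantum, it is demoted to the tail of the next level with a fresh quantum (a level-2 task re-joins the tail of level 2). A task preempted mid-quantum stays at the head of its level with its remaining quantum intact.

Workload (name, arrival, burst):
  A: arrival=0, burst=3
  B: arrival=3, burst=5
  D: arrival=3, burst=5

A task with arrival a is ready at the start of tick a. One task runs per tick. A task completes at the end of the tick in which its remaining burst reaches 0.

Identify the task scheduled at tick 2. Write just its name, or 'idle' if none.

running at tick 2 = A

t=0: L0/L1/L2 = A/-/- → run A
t=1: L0/L1/L2 = A/-/- → run A
t=2: L0/L1/L2 = A/-/- → run A
t=3: L0/L1/L2 = BD/-/- → run B
t=4: L0/L1/L2 = BD/-/- → run B
t=5: L0/L1/L2 = BD/-/- → run B
t=6: L0/L1/L2 = D/B/- → run D
t=7: L0/L1/L2 = D/B/- → run D
t=8: L0/L1/L2 = D/B/- → run D
t=9: L0/L1/L2 = -/BD/- → run B
t=10: L0/L1/L2 = -/BD/- → run B
t=11: L0/L1/L2 = -/D/- → run D
t=12: L0/L1/L2 = -/D/- → run D
t=13: (idle)
t=14: (idle)
t=15: (idle)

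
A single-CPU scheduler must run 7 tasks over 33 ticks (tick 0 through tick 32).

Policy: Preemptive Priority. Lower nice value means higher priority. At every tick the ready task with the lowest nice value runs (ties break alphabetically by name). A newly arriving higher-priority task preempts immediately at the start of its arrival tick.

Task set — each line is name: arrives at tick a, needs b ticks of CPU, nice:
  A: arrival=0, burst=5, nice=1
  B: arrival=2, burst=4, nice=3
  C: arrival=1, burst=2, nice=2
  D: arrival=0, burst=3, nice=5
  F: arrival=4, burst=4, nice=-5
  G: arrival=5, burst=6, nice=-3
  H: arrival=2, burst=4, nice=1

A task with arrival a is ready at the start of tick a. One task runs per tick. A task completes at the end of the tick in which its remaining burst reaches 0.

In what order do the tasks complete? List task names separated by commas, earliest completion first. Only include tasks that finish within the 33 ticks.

t=0: ready={A,D} → run A
t=1: ready={A,C,D} → run A
t=2: ready={A,B,C,D,H} → run A
t=3: ready={A,B,C,D,H} → run A
t=4: ready={A,B,C,D,F,H} → run F
t=5: ready={A,B,C,D,F,G,H} → run F
t=6: ready={A,B,C,D,F,G,H} → run F
t=7: ready={A,B,C,D,F,G,H} → run F
t=8: ready={A,B,C,D,G,H} → run G
t=9: ready={A,B,C,D,G,H} → run G
t=10: ready={A,B,C,D,G,H} → run G
t=11: ready={A,B,C,D,G,H} → run G
t=12: ready={A,B,C,D,G,H} → run G
t=13: ready={A,B,C,D,G,H} → run G
t=14: ready={A,B,C,D,H} → run A
t=15: ready={B,C,D,H} → run H
t=16: ready={B,C,D,H} → run H
t=17: ready={B,C,D,H} → run H
t=18: ready={B,C,D,H} → run H
t=19: ready={B,C,D} → run C
t=20: ready={B,C,D} → run C
t=21: ready={B,D} → run B
t=22: ready={B,D} → run B
t=23: ready={B,D} → run B
t=24: ready={B,D} → run B
t=25: ready={D} → run D
t=26: ready={D} → run D
t=27: ready={D} → run D
t=28: (idle)
t=29: (idle)
t=30: (idle)
t=31: (idle)
t=32: (idle)

completion order = F, G, A, H, C, B, D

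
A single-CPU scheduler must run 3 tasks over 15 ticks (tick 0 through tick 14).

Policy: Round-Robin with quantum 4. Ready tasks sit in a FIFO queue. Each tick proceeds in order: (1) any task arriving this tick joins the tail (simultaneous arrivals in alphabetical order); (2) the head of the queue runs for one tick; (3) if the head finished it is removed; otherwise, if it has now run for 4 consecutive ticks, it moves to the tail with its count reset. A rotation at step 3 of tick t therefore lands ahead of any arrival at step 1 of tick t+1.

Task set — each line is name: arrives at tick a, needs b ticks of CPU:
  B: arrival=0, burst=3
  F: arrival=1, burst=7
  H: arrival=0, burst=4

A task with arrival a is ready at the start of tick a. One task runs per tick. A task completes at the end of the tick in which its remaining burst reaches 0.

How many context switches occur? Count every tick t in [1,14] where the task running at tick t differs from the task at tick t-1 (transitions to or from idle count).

context switches = 3

t=0: queue=[B,H] q_used=0 → run B
t=1: queue=[B,H,F] q_used=1 → run B
t=2: queue=[B,H,F] q_used=2 → run B
t=3: queue=[H,F] q_used=0 → run H
t=4: queue=[H,F] q_used=1 → run H
t=5: queue=[H,F] q_used=2 → run H
t=6: queue=[H,F] q_used=3 → run H
t=7: queue=[F] q_used=0 → run F
t=8: queue=[F] q_used=1 → run F
t=9: queue=[F] q_used=2 → run F
t=10: queue=[F] q_used=3 → run F
t=11: queue=[F] q_used=0 → run F
t=12: queue=[F] q_used=1 → run F
t=13: queue=[F] q_used=2 → run F
t=14: (idle)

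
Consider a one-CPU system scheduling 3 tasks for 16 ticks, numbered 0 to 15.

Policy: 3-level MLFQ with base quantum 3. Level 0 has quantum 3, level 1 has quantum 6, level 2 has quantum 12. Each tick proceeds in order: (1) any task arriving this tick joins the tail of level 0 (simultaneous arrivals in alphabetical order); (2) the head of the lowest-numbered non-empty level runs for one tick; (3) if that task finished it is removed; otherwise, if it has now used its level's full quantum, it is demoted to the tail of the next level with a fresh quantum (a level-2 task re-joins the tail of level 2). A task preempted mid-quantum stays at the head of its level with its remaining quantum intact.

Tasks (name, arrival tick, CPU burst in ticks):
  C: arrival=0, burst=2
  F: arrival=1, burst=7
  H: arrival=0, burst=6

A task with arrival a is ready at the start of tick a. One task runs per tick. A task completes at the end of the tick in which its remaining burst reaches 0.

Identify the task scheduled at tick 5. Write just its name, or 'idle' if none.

running at tick 5 = F

t=0: L0/L1/L2 = CH/-/- → run C
t=1: L0/L1/L2 = CHF/-/- → run C
t=2: L0/L1/L2 = HF/-/- → run H
t=3: L0/L1/L2 = HF/-/- → run H
t=4: L0/L1/L2 = HF/-/- → run H
t=5: L0/L1/L2 = F/H/- → run F
t=6: L0/L1/L2 = F/H/- → run F
t=7: L0/L1/L2 = F/H/- → run F
t=8: L0/L1/L2 = -/HF/- → run H
t=9: L0/L1/L2 = -/HF/- → run H
t=10: L0/L1/L2 = -/HF/- → run H
t=11: L0/L1/L2 = -/F/- → run F
t=12: L0/L1/L2 = -/F/- → run F
t=13: L0/L1/L2 = -/F/- → run F
t=14: L0/L1/L2 = -/F/- → run F
t=15: (idle)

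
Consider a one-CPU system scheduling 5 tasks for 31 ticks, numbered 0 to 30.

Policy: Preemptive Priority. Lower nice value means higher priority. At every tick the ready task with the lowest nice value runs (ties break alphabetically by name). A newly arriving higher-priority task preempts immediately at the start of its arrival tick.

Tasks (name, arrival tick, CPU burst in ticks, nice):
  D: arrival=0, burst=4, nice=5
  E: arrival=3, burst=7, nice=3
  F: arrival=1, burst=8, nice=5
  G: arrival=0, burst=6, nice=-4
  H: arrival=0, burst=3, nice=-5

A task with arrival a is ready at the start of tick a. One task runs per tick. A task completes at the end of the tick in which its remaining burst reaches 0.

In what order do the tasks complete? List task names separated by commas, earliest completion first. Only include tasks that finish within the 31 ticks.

t=0: ready={D,G,H} → run H
t=1: ready={D,F,G,H} → run H
t=2: ready={D,F,G,H} → run H
t=3: ready={D,E,F,G} → run G
t=4: ready={D,E,F,G} → run G
t=5: ready={D,E,F,G} → run G
t=6: ready={D,E,F,G} → run G
t=7: ready={D,E,F,G} → run G
t=8: ready={D,E,F,G} → run G
t=9: ready={D,E,F} → run E
t=10: ready={D,E,F} → run E
t=11: ready={D,E,F} → run E
t=12: ready={D,E,F} → run E
t=13: ready={D,E,F} → run E
t=14: ready={D,E,F} → run E
t=15: ready={D,E,F} → run E
t=16: ready={D,F} → run D
t=17: ready={D,F} → run D
t=18: ready={D,F} → run D
t=19: ready={D,F} → run D
t=20: ready={F} → run F
t=21: ready={F} → run F
t=22: ready={F} → run F
t=23: ready={F} → run F
t=24: ready={F} → run F
t=25: ready={F} → run F
t=26: ready={F} → run F
t=27: ready={F} → run F
t=28: (idle)
t=29: (idle)
t=30: (idle)

completion order = H, G, E, D, F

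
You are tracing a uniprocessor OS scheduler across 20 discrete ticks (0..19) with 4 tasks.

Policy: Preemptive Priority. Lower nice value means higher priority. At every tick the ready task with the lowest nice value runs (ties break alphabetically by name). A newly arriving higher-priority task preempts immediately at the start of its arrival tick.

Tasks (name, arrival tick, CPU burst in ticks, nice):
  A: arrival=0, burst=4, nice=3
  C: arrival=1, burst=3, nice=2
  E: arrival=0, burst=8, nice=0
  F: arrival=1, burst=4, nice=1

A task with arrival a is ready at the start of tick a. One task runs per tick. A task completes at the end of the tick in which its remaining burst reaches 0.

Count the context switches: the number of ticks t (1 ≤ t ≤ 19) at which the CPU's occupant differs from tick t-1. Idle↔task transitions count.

context switches = 4

t=0: ready={A,E} → run E
t=1: ready={A,C,E,F} → run E
t=2: ready={A,C,E,F} → run E
t=3: ready={A,C,E,F} → run E
t=4: ready={A,C,E,F} → run E
t=5: ready={A,C,E,F} → run E
t=6: ready={A,C,E,F} → run E
t=7: ready={A,C,E,F} → run E
t=8: ready={A,C,F} → run F
t=9: ready={A,C,F} → run F
t=10: ready={A,C,F} → run F
t=11: ready={A,C,F} → run F
t=12: ready={A,C} → run C
t=13: ready={A,C} → run C
t=14: ready={A,C} → run C
t=15: ready={A} → run A
t=16: ready={A} → run A
t=17: ready={A} → run A
t=18: ready={A} → run A
t=19: (idle)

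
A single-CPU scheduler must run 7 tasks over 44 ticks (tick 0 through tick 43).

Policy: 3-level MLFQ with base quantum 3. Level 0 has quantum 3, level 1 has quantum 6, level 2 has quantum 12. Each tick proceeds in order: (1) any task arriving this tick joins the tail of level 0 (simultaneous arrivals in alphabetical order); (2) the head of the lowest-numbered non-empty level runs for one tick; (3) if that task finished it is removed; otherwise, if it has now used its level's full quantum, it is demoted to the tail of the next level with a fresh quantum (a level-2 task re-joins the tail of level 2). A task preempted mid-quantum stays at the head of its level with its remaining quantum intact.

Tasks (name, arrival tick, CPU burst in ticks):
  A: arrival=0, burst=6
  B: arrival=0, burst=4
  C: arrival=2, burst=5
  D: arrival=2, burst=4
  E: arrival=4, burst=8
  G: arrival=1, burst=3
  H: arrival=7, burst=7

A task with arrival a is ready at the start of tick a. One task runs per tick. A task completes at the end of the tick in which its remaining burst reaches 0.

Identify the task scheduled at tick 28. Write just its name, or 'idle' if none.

t=0: L0/L1/L2 = AB/-/- → run A
t=1: L0/L1/L2 = ABG/-/- → run A
t=2: L0/L1/L2 = ABGCD/-/- → run A
t=3: L0/L1/L2 = BGCD/A/- → run B
t=4: L0/L1/L2 = BGCDE/A/- → run B
t=5: L0/L1/L2 = BGCDE/A/- → run B
t=6: L0/L1/L2 = GCDE/AB/- → run G
t=7: L0/L1/L2 = GCDEH/AB/- → run G
t=8: L0/L1/L2 = GCDEH/AB/- → run G
t=9: L0/L1/L2 = CDEH/AB/- → run C
t=10: L0/L1/L2 = CDEH/AB/- → run C
t=11: L0/L1/L2 = CDEH/AB/- → run C
t=12: L0/L1/L2 = DEH/ABC/- → run D
t=13: L0/L1/L2 = DEH/ABC/- → run D
t=14: L0/L1/L2 = DEH/ABC/- → run D
t=15: L0/L1/L2 = EH/ABCD/- → run E
t=16: L0/L1/L2 = EH/ABCD/- → run E
t=17: L0/L1/L2 = EH/ABCD/- → run E
t=18: L0/L1/L2 = H/ABCDE/- → run H
t=19: L0/L1/L2 = H/ABCDE/- → run H
t=20: L0/L1/L2 = H/ABCDE/- → run H
t=21: L0/L1/L2 = -/ABCDEH/- → run A
t=22: L0/L1/L2 = -/ABCDEH/- → run A
t=23: L0/L1/L2 = -/ABCDEH/- → run A
t=24: L0/L1/L2 = -/BCDEH/- → run B
t=25: L0/L1/L2 = -/CDEH/- → run C
t=26: L0/L1/L2 = -/CDEH/- → run C
t=27: L0/L1/L2 = -/DEH/- → run D
t=28: L0/L1/L2 = -/EH/- → run E
t=29: L0/L1/L2 = -/EH/- → run E
t=30: L0/L1/L2 = -/EH/- → run E
t=31: L0/L1/L2 = -/EH/- → run E
t=32: L0/L1/L2 = -/EH/- → run E
t=33: L0/L1/L2 = -/H/- → run H
t=34: L0/L1/L2 = -/H/- → run H
t=35: L0/L1/L2 = -/H/- → run H
t=36: L0/L1/L2 = -/H/- → run H
t=37: (idle)
t=38: (idle)
t=39: (idle)
t=40: (idle)
t=41: (idle)
t=42: (idle)
t=43: (idle)

running at tick 28 = E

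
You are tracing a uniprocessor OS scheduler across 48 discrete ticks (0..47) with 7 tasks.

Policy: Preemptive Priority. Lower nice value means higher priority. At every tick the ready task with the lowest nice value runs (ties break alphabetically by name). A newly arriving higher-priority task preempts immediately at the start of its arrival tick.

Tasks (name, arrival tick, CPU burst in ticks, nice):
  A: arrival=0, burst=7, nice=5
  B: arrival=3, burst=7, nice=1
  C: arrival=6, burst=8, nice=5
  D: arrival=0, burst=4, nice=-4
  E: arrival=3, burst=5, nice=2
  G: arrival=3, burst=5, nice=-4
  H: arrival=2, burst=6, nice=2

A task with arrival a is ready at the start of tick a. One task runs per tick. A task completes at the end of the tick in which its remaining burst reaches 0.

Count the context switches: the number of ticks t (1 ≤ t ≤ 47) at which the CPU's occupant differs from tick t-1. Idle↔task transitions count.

t=0: ready={A,D} → run D
t=1: ready={A,D} → run D
t=2: ready={A,D,H} → run D
t=3: ready={A,B,D,E,G,H} → run D
t=4: ready={A,B,E,G,H} → run G
t=5: ready={A,B,E,G,H} → run G
t=6: ready={A,B,C,E,G,H} → run G
t=7: ready={A,B,C,E,G,H} → run G
t=8: ready={A,B,C,E,G,H} → run G
t=9: ready={A,B,C,E,H} → run B
t=10: ready={A,B,C,E,H} → run B
t=11: ready={A,B,C,E,H} → run B
t=12: ready={A,B,C,E,H} → run B
t=13: ready={A,B,C,E,H} → run B
t=14: ready={A,B,C,E,H} → run B
t=15: ready={A,B,C,E,H} → run B
t=16: ready={A,C,E,H} → run E
t=17: ready={A,C,E,H} → run E
t=18: ready={A,C,E,H} → run E
t=19: ready={A,C,E,H} → run E
t=20: ready={A,C,E,H} → run E
t=21: ready={A,C,H} → run H
t=22: ready={A,C,H} → run H
t=23: ready={A,C,H} → run H
t=24: ready={A,C,H} → run H
t=25: ready={A,C,H} → run H
t=26: ready={A,C,H} → run H
t=27: ready={A,C} → run A
t=28: ready={A,C} → run A
t=29: ready={A,C} → run A
t=30: ready={A,C} → run A
t=31: ready={A,C} → run A
t=32: ready={A,C} → run A
t=33: ready={A,C} → run A
t=34: ready={C} → run C
t=35: ready={C} → run C
t=36: ready={C} → run C
t=37: ready={C} → run C
t=38: ready={C} → run C
t=39: ready={C} → run C
t=40: ready={C} → run C
t=41: ready={C} → run C
t=42: (idle)
t=43: (idle)
t=44: (idle)
t=45: (idle)
t=46: (idle)
t=47: (idle)

context switches = 7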